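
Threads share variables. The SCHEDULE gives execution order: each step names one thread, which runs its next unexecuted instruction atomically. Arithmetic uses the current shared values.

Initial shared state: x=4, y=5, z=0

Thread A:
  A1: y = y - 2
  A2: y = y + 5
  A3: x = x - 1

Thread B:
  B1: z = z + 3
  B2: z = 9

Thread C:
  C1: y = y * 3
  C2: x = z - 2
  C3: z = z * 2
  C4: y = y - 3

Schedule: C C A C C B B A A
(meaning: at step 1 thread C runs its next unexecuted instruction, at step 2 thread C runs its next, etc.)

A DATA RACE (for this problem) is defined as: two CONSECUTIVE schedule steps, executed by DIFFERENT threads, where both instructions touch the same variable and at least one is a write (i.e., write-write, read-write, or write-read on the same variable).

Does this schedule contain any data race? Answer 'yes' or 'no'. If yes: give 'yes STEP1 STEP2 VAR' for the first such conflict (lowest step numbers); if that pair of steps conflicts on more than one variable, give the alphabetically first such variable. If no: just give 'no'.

Answer: no

Derivation:
Steps 1,2: same thread (C). No race.
Steps 2,3: C(r=z,w=x) vs A(r=y,w=y). No conflict.
Steps 3,4: A(r=y,w=y) vs C(r=z,w=z). No conflict.
Steps 4,5: same thread (C). No race.
Steps 5,6: C(r=y,w=y) vs B(r=z,w=z). No conflict.
Steps 6,7: same thread (B). No race.
Steps 7,8: B(r=-,w=z) vs A(r=y,w=y). No conflict.
Steps 8,9: same thread (A). No race.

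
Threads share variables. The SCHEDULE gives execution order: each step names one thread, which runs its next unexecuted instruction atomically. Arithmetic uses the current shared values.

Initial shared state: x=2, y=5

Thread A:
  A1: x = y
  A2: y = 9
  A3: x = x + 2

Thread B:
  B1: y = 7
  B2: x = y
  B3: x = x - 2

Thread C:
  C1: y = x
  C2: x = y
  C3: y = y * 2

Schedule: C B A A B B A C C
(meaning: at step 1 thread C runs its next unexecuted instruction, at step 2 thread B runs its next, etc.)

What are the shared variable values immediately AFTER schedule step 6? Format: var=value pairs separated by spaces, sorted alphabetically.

Answer: x=7 y=9

Derivation:
Step 1: thread C executes C1 (y = x). Shared: x=2 y=2. PCs: A@0 B@0 C@1
Step 2: thread B executes B1 (y = 7). Shared: x=2 y=7. PCs: A@0 B@1 C@1
Step 3: thread A executes A1 (x = y). Shared: x=7 y=7. PCs: A@1 B@1 C@1
Step 4: thread A executes A2 (y = 9). Shared: x=7 y=9. PCs: A@2 B@1 C@1
Step 5: thread B executes B2 (x = y). Shared: x=9 y=9. PCs: A@2 B@2 C@1
Step 6: thread B executes B3 (x = x - 2). Shared: x=7 y=9. PCs: A@2 B@3 C@1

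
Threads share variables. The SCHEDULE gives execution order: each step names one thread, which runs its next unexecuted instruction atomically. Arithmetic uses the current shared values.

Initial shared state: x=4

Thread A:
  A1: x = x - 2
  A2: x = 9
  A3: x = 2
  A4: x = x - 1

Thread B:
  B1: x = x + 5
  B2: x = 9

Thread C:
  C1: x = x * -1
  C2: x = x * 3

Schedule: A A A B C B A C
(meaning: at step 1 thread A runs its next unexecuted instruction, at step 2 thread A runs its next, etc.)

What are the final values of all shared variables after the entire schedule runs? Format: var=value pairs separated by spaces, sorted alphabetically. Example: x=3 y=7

Step 1: thread A executes A1 (x = x - 2). Shared: x=2. PCs: A@1 B@0 C@0
Step 2: thread A executes A2 (x = 9). Shared: x=9. PCs: A@2 B@0 C@0
Step 3: thread A executes A3 (x = 2). Shared: x=2. PCs: A@3 B@0 C@0
Step 4: thread B executes B1 (x = x + 5). Shared: x=7. PCs: A@3 B@1 C@0
Step 5: thread C executes C1 (x = x * -1). Shared: x=-7. PCs: A@3 B@1 C@1
Step 6: thread B executes B2 (x = 9). Shared: x=9. PCs: A@3 B@2 C@1
Step 7: thread A executes A4 (x = x - 1). Shared: x=8. PCs: A@4 B@2 C@1
Step 8: thread C executes C2 (x = x * 3). Shared: x=24. PCs: A@4 B@2 C@2

Answer: x=24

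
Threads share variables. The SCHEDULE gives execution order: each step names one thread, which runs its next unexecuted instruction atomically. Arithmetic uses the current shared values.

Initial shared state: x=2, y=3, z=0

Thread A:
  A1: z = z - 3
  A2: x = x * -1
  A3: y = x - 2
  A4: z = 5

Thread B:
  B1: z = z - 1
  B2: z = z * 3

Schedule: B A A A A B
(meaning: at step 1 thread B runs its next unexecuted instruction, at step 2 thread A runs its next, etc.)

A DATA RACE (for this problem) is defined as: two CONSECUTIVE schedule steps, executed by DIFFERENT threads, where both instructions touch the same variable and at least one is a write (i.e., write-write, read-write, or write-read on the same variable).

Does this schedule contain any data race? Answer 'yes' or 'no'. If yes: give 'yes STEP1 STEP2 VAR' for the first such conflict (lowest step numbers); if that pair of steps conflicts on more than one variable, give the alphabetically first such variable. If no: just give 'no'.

Steps 1,2: B(z = z - 1) vs A(z = z - 3). RACE on z (W-W).
Steps 2,3: same thread (A). No race.
Steps 3,4: same thread (A). No race.
Steps 4,5: same thread (A). No race.
Steps 5,6: A(z = 5) vs B(z = z * 3). RACE on z (W-W).
First conflict at steps 1,2.

Answer: yes 1 2 z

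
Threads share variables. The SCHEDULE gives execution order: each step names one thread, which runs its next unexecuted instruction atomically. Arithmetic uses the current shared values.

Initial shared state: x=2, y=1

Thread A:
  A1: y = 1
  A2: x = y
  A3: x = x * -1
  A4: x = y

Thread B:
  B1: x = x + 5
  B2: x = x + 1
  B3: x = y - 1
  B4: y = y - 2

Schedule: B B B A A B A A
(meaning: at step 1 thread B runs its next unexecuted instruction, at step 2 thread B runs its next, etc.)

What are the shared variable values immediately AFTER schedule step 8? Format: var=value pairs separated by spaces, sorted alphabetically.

Answer: x=-1 y=-1

Derivation:
Step 1: thread B executes B1 (x = x + 5). Shared: x=7 y=1. PCs: A@0 B@1
Step 2: thread B executes B2 (x = x + 1). Shared: x=8 y=1. PCs: A@0 B@2
Step 3: thread B executes B3 (x = y - 1). Shared: x=0 y=1. PCs: A@0 B@3
Step 4: thread A executes A1 (y = 1). Shared: x=0 y=1. PCs: A@1 B@3
Step 5: thread A executes A2 (x = y). Shared: x=1 y=1. PCs: A@2 B@3
Step 6: thread B executes B4 (y = y - 2). Shared: x=1 y=-1. PCs: A@2 B@4
Step 7: thread A executes A3 (x = x * -1). Shared: x=-1 y=-1. PCs: A@3 B@4
Step 8: thread A executes A4 (x = y). Shared: x=-1 y=-1. PCs: A@4 B@4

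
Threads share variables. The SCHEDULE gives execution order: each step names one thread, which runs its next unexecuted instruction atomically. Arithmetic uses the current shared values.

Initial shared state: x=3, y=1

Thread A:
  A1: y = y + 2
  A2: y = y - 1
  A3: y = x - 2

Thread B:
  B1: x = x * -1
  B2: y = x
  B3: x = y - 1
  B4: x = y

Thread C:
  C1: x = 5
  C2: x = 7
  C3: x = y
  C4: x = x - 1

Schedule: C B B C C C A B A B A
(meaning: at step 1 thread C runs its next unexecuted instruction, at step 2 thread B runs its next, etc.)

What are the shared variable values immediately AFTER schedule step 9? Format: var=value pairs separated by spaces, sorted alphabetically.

Step 1: thread C executes C1 (x = 5). Shared: x=5 y=1. PCs: A@0 B@0 C@1
Step 2: thread B executes B1 (x = x * -1). Shared: x=-5 y=1. PCs: A@0 B@1 C@1
Step 3: thread B executes B2 (y = x). Shared: x=-5 y=-5. PCs: A@0 B@2 C@1
Step 4: thread C executes C2 (x = 7). Shared: x=7 y=-5. PCs: A@0 B@2 C@2
Step 5: thread C executes C3 (x = y). Shared: x=-5 y=-5. PCs: A@0 B@2 C@3
Step 6: thread C executes C4 (x = x - 1). Shared: x=-6 y=-5. PCs: A@0 B@2 C@4
Step 7: thread A executes A1 (y = y + 2). Shared: x=-6 y=-3. PCs: A@1 B@2 C@4
Step 8: thread B executes B3 (x = y - 1). Shared: x=-4 y=-3. PCs: A@1 B@3 C@4
Step 9: thread A executes A2 (y = y - 1). Shared: x=-4 y=-4. PCs: A@2 B@3 C@4

Answer: x=-4 y=-4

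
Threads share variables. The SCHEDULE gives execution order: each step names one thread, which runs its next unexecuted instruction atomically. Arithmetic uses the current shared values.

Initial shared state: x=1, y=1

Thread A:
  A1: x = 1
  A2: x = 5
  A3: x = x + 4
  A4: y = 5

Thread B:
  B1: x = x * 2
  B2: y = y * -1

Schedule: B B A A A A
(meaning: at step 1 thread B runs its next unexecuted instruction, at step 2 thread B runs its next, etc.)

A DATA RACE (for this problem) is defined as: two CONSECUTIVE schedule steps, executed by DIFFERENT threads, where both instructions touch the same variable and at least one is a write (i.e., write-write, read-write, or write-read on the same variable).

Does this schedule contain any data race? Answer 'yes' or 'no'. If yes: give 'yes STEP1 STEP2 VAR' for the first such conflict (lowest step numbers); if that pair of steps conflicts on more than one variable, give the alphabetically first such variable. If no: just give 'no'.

Answer: no

Derivation:
Steps 1,2: same thread (B). No race.
Steps 2,3: B(r=y,w=y) vs A(r=-,w=x). No conflict.
Steps 3,4: same thread (A). No race.
Steps 4,5: same thread (A). No race.
Steps 5,6: same thread (A). No race.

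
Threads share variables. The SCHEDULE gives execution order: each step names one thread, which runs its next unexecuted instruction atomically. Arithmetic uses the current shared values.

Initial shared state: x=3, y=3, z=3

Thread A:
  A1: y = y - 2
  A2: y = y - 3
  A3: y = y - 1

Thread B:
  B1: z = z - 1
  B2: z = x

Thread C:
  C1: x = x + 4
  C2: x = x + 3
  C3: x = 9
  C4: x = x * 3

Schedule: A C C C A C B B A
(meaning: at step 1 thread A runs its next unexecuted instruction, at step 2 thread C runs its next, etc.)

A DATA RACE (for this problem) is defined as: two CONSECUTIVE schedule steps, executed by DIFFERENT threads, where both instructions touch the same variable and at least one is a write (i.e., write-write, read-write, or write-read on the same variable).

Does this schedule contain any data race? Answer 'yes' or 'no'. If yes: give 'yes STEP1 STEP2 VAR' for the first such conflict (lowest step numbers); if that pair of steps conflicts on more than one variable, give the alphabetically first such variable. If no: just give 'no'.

Steps 1,2: A(r=y,w=y) vs C(r=x,w=x). No conflict.
Steps 2,3: same thread (C). No race.
Steps 3,4: same thread (C). No race.
Steps 4,5: C(r=-,w=x) vs A(r=y,w=y). No conflict.
Steps 5,6: A(r=y,w=y) vs C(r=x,w=x). No conflict.
Steps 6,7: C(r=x,w=x) vs B(r=z,w=z). No conflict.
Steps 7,8: same thread (B). No race.
Steps 8,9: B(r=x,w=z) vs A(r=y,w=y). No conflict.

Answer: no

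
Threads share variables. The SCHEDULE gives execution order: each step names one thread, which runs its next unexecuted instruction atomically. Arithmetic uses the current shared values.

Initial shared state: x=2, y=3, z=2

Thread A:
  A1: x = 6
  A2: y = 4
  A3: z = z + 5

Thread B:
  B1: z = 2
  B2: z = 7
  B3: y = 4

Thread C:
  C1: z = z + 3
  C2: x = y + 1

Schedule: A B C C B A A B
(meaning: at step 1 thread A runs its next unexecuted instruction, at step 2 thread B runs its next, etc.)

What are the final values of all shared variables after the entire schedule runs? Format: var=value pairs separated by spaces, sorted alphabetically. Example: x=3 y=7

Step 1: thread A executes A1 (x = 6). Shared: x=6 y=3 z=2. PCs: A@1 B@0 C@0
Step 2: thread B executes B1 (z = 2). Shared: x=6 y=3 z=2. PCs: A@1 B@1 C@0
Step 3: thread C executes C1 (z = z + 3). Shared: x=6 y=3 z=5. PCs: A@1 B@1 C@1
Step 4: thread C executes C2 (x = y + 1). Shared: x=4 y=3 z=5. PCs: A@1 B@1 C@2
Step 5: thread B executes B2 (z = 7). Shared: x=4 y=3 z=7. PCs: A@1 B@2 C@2
Step 6: thread A executes A2 (y = 4). Shared: x=4 y=4 z=7. PCs: A@2 B@2 C@2
Step 7: thread A executes A3 (z = z + 5). Shared: x=4 y=4 z=12. PCs: A@3 B@2 C@2
Step 8: thread B executes B3 (y = 4). Shared: x=4 y=4 z=12. PCs: A@3 B@3 C@2

Answer: x=4 y=4 z=12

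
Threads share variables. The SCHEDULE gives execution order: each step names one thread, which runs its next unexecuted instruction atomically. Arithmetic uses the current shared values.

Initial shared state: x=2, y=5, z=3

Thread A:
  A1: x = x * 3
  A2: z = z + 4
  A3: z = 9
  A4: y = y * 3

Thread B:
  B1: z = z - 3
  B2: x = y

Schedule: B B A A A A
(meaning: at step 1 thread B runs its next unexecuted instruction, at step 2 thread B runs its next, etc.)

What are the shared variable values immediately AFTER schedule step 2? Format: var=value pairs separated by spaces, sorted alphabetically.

Answer: x=5 y=5 z=0

Derivation:
Step 1: thread B executes B1 (z = z - 3). Shared: x=2 y=5 z=0. PCs: A@0 B@1
Step 2: thread B executes B2 (x = y). Shared: x=5 y=5 z=0. PCs: A@0 B@2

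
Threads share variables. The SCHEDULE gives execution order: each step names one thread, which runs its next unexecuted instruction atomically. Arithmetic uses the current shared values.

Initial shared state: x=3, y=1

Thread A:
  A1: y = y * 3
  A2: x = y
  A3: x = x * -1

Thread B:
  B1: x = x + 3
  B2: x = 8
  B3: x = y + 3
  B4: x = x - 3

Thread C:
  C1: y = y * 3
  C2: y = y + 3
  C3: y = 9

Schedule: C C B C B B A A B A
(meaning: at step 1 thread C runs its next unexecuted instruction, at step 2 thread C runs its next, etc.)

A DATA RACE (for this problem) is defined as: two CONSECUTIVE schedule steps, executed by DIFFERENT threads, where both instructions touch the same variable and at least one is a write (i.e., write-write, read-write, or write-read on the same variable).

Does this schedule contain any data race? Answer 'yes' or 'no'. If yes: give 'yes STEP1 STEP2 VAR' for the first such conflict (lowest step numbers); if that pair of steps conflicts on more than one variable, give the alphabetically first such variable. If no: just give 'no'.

Answer: yes 6 7 y

Derivation:
Steps 1,2: same thread (C). No race.
Steps 2,3: C(r=y,w=y) vs B(r=x,w=x). No conflict.
Steps 3,4: B(r=x,w=x) vs C(r=-,w=y). No conflict.
Steps 4,5: C(r=-,w=y) vs B(r=-,w=x). No conflict.
Steps 5,6: same thread (B). No race.
Steps 6,7: B(x = y + 3) vs A(y = y * 3). RACE on y (R-W).
Steps 7,8: same thread (A). No race.
Steps 8,9: A(x = y) vs B(x = x - 3). RACE on x (W-W).
Steps 9,10: B(x = x - 3) vs A(x = x * -1). RACE on x (W-W).
First conflict at steps 6,7.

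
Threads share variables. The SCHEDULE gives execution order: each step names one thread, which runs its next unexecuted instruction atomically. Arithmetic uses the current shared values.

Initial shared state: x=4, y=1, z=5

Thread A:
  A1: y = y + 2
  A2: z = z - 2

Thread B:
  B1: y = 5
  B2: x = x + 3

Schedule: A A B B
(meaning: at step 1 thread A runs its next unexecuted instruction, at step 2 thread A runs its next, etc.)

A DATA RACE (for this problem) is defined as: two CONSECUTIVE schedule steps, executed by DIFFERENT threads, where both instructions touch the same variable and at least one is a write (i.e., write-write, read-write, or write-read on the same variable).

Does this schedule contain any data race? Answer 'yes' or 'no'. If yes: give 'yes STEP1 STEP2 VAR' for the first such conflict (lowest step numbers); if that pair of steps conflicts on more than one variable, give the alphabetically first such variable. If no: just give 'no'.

Answer: no

Derivation:
Steps 1,2: same thread (A). No race.
Steps 2,3: A(r=z,w=z) vs B(r=-,w=y). No conflict.
Steps 3,4: same thread (B). No race.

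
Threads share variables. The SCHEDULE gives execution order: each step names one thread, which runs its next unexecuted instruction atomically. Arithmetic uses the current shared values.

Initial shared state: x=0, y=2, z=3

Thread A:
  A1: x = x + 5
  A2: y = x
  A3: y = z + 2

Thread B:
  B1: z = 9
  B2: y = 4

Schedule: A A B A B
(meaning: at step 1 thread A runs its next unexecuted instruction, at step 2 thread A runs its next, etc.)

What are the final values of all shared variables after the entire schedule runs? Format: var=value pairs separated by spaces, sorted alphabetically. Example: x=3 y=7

Step 1: thread A executes A1 (x = x + 5). Shared: x=5 y=2 z=3. PCs: A@1 B@0
Step 2: thread A executes A2 (y = x). Shared: x=5 y=5 z=3. PCs: A@2 B@0
Step 3: thread B executes B1 (z = 9). Shared: x=5 y=5 z=9. PCs: A@2 B@1
Step 4: thread A executes A3 (y = z + 2). Shared: x=5 y=11 z=9. PCs: A@3 B@1
Step 5: thread B executes B2 (y = 4). Shared: x=5 y=4 z=9. PCs: A@3 B@2

Answer: x=5 y=4 z=9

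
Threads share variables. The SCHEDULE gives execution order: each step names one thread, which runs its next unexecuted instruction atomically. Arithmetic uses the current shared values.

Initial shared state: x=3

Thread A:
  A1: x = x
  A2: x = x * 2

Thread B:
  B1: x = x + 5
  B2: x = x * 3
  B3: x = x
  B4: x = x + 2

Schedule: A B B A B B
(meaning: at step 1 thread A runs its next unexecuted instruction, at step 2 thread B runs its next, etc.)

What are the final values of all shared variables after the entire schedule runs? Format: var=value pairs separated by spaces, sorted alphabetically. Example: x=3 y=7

Step 1: thread A executes A1 (x = x). Shared: x=3. PCs: A@1 B@0
Step 2: thread B executes B1 (x = x + 5). Shared: x=8. PCs: A@1 B@1
Step 3: thread B executes B2 (x = x * 3). Shared: x=24. PCs: A@1 B@2
Step 4: thread A executes A2 (x = x * 2). Shared: x=48. PCs: A@2 B@2
Step 5: thread B executes B3 (x = x). Shared: x=48. PCs: A@2 B@3
Step 6: thread B executes B4 (x = x + 2). Shared: x=50. PCs: A@2 B@4

Answer: x=50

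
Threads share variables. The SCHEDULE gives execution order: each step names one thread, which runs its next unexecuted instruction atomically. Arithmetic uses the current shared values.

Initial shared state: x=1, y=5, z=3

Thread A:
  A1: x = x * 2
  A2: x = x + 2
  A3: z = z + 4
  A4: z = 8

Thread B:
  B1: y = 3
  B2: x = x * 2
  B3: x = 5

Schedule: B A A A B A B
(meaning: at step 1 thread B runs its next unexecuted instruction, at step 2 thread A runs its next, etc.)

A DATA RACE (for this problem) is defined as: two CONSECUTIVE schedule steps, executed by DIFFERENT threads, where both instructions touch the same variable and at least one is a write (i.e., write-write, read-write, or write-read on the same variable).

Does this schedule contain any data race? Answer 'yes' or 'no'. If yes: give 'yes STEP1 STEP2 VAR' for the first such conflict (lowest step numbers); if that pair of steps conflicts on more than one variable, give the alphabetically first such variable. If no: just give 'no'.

Steps 1,2: B(r=-,w=y) vs A(r=x,w=x). No conflict.
Steps 2,3: same thread (A). No race.
Steps 3,4: same thread (A). No race.
Steps 4,5: A(r=z,w=z) vs B(r=x,w=x). No conflict.
Steps 5,6: B(r=x,w=x) vs A(r=-,w=z). No conflict.
Steps 6,7: A(r=-,w=z) vs B(r=-,w=x). No conflict.

Answer: no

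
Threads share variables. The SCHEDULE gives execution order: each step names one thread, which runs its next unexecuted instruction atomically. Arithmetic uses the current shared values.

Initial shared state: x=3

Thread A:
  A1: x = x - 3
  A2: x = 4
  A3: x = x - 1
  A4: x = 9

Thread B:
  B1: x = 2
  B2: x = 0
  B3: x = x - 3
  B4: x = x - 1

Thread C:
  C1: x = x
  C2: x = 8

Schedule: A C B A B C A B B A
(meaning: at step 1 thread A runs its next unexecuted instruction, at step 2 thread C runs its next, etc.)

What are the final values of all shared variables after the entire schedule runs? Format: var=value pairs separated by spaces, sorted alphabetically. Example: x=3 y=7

Step 1: thread A executes A1 (x = x - 3). Shared: x=0. PCs: A@1 B@0 C@0
Step 2: thread C executes C1 (x = x). Shared: x=0. PCs: A@1 B@0 C@1
Step 3: thread B executes B1 (x = 2). Shared: x=2. PCs: A@1 B@1 C@1
Step 4: thread A executes A2 (x = 4). Shared: x=4. PCs: A@2 B@1 C@1
Step 5: thread B executes B2 (x = 0). Shared: x=0. PCs: A@2 B@2 C@1
Step 6: thread C executes C2 (x = 8). Shared: x=8. PCs: A@2 B@2 C@2
Step 7: thread A executes A3 (x = x - 1). Shared: x=7. PCs: A@3 B@2 C@2
Step 8: thread B executes B3 (x = x - 3). Shared: x=4. PCs: A@3 B@3 C@2
Step 9: thread B executes B4 (x = x - 1). Shared: x=3. PCs: A@3 B@4 C@2
Step 10: thread A executes A4 (x = 9). Shared: x=9. PCs: A@4 B@4 C@2

Answer: x=9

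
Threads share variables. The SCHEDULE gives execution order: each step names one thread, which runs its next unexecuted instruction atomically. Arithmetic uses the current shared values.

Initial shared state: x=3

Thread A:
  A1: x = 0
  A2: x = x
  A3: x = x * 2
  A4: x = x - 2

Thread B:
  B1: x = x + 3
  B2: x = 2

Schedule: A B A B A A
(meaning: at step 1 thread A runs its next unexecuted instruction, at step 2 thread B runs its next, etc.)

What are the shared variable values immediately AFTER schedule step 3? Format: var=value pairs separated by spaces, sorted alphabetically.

Answer: x=3

Derivation:
Step 1: thread A executes A1 (x = 0). Shared: x=0. PCs: A@1 B@0
Step 2: thread B executes B1 (x = x + 3). Shared: x=3. PCs: A@1 B@1
Step 3: thread A executes A2 (x = x). Shared: x=3. PCs: A@2 B@1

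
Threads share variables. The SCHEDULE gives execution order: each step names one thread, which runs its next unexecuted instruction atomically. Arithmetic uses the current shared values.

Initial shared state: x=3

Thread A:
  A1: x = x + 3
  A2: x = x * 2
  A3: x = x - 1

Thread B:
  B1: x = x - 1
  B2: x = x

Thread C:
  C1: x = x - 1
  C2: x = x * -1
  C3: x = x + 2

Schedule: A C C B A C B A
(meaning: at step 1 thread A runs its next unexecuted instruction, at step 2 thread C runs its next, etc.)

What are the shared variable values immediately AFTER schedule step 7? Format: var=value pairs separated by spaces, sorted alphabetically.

Step 1: thread A executes A1 (x = x + 3). Shared: x=6. PCs: A@1 B@0 C@0
Step 2: thread C executes C1 (x = x - 1). Shared: x=5. PCs: A@1 B@0 C@1
Step 3: thread C executes C2 (x = x * -1). Shared: x=-5. PCs: A@1 B@0 C@2
Step 4: thread B executes B1 (x = x - 1). Shared: x=-6. PCs: A@1 B@1 C@2
Step 5: thread A executes A2 (x = x * 2). Shared: x=-12. PCs: A@2 B@1 C@2
Step 6: thread C executes C3 (x = x + 2). Shared: x=-10. PCs: A@2 B@1 C@3
Step 7: thread B executes B2 (x = x). Shared: x=-10. PCs: A@2 B@2 C@3

Answer: x=-10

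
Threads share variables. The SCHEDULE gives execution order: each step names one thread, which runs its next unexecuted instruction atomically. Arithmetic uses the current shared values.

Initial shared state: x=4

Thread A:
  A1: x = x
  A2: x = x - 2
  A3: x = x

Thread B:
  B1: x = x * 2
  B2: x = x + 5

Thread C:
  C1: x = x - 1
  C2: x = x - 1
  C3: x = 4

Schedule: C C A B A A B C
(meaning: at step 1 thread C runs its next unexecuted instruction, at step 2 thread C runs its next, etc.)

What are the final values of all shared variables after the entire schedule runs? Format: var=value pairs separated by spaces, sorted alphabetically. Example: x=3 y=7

Answer: x=4

Derivation:
Step 1: thread C executes C1 (x = x - 1). Shared: x=3. PCs: A@0 B@0 C@1
Step 2: thread C executes C2 (x = x - 1). Shared: x=2. PCs: A@0 B@0 C@2
Step 3: thread A executes A1 (x = x). Shared: x=2. PCs: A@1 B@0 C@2
Step 4: thread B executes B1 (x = x * 2). Shared: x=4. PCs: A@1 B@1 C@2
Step 5: thread A executes A2 (x = x - 2). Shared: x=2. PCs: A@2 B@1 C@2
Step 6: thread A executes A3 (x = x). Shared: x=2. PCs: A@3 B@1 C@2
Step 7: thread B executes B2 (x = x + 5). Shared: x=7. PCs: A@3 B@2 C@2
Step 8: thread C executes C3 (x = 4). Shared: x=4. PCs: A@3 B@2 C@3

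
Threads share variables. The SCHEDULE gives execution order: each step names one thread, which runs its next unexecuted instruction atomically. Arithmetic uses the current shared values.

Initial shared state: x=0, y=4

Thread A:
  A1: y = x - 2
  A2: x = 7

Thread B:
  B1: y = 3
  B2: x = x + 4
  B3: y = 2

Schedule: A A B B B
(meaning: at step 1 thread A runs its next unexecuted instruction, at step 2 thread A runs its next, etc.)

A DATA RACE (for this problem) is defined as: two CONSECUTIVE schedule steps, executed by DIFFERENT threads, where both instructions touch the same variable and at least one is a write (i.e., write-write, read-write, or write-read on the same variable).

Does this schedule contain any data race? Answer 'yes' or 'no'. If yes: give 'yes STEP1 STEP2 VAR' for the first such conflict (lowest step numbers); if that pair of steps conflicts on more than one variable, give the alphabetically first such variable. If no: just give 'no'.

Answer: no

Derivation:
Steps 1,2: same thread (A). No race.
Steps 2,3: A(r=-,w=x) vs B(r=-,w=y). No conflict.
Steps 3,4: same thread (B). No race.
Steps 4,5: same thread (B). No race.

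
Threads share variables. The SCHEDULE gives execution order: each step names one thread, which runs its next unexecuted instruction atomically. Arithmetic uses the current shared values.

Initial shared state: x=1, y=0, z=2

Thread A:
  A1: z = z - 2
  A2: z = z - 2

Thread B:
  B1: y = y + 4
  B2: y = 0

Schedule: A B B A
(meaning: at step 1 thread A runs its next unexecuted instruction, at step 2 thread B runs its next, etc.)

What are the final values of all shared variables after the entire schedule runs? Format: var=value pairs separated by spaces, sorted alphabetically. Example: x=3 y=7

Step 1: thread A executes A1 (z = z - 2). Shared: x=1 y=0 z=0. PCs: A@1 B@0
Step 2: thread B executes B1 (y = y + 4). Shared: x=1 y=4 z=0. PCs: A@1 B@1
Step 3: thread B executes B2 (y = 0). Shared: x=1 y=0 z=0. PCs: A@1 B@2
Step 4: thread A executes A2 (z = z - 2). Shared: x=1 y=0 z=-2. PCs: A@2 B@2

Answer: x=1 y=0 z=-2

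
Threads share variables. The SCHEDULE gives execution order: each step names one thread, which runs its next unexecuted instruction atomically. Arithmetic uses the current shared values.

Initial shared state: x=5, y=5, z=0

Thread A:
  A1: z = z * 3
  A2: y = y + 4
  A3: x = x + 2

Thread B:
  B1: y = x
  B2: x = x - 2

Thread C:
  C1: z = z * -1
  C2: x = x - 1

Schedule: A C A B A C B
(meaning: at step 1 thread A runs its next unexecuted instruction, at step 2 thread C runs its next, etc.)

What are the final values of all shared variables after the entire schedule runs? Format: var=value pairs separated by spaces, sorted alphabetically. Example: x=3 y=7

Step 1: thread A executes A1 (z = z * 3). Shared: x=5 y=5 z=0. PCs: A@1 B@0 C@0
Step 2: thread C executes C1 (z = z * -1). Shared: x=5 y=5 z=0. PCs: A@1 B@0 C@1
Step 3: thread A executes A2 (y = y + 4). Shared: x=5 y=9 z=0. PCs: A@2 B@0 C@1
Step 4: thread B executes B1 (y = x). Shared: x=5 y=5 z=0. PCs: A@2 B@1 C@1
Step 5: thread A executes A3 (x = x + 2). Shared: x=7 y=5 z=0. PCs: A@3 B@1 C@1
Step 6: thread C executes C2 (x = x - 1). Shared: x=6 y=5 z=0. PCs: A@3 B@1 C@2
Step 7: thread B executes B2 (x = x - 2). Shared: x=4 y=5 z=0. PCs: A@3 B@2 C@2

Answer: x=4 y=5 z=0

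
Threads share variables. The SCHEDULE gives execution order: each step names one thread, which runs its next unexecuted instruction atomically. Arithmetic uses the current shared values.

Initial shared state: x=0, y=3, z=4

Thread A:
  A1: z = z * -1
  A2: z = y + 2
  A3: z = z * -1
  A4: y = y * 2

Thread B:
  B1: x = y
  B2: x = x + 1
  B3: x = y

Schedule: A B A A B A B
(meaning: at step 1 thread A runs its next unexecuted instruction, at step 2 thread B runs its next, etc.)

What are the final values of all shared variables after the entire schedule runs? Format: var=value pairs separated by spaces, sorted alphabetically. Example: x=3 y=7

Step 1: thread A executes A1 (z = z * -1). Shared: x=0 y=3 z=-4. PCs: A@1 B@0
Step 2: thread B executes B1 (x = y). Shared: x=3 y=3 z=-4. PCs: A@1 B@1
Step 3: thread A executes A2 (z = y + 2). Shared: x=3 y=3 z=5. PCs: A@2 B@1
Step 4: thread A executes A3 (z = z * -1). Shared: x=3 y=3 z=-5. PCs: A@3 B@1
Step 5: thread B executes B2 (x = x + 1). Shared: x=4 y=3 z=-5. PCs: A@3 B@2
Step 6: thread A executes A4 (y = y * 2). Shared: x=4 y=6 z=-5. PCs: A@4 B@2
Step 7: thread B executes B3 (x = y). Shared: x=6 y=6 z=-5. PCs: A@4 B@3

Answer: x=6 y=6 z=-5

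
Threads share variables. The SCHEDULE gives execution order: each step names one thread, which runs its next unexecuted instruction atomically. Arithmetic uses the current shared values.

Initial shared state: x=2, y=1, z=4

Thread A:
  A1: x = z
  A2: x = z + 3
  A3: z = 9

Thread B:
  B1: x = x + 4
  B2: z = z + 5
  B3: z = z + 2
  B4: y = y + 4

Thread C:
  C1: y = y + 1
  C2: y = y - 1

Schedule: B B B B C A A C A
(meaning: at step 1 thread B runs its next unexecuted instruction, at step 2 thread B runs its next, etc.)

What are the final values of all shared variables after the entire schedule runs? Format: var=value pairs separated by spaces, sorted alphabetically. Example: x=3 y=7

Step 1: thread B executes B1 (x = x + 4). Shared: x=6 y=1 z=4. PCs: A@0 B@1 C@0
Step 2: thread B executes B2 (z = z + 5). Shared: x=6 y=1 z=9. PCs: A@0 B@2 C@0
Step 3: thread B executes B3 (z = z + 2). Shared: x=6 y=1 z=11. PCs: A@0 B@3 C@0
Step 4: thread B executes B4 (y = y + 4). Shared: x=6 y=5 z=11. PCs: A@0 B@4 C@0
Step 5: thread C executes C1 (y = y + 1). Shared: x=6 y=6 z=11. PCs: A@0 B@4 C@1
Step 6: thread A executes A1 (x = z). Shared: x=11 y=6 z=11. PCs: A@1 B@4 C@1
Step 7: thread A executes A2 (x = z + 3). Shared: x=14 y=6 z=11. PCs: A@2 B@4 C@1
Step 8: thread C executes C2 (y = y - 1). Shared: x=14 y=5 z=11. PCs: A@2 B@4 C@2
Step 9: thread A executes A3 (z = 9). Shared: x=14 y=5 z=9. PCs: A@3 B@4 C@2

Answer: x=14 y=5 z=9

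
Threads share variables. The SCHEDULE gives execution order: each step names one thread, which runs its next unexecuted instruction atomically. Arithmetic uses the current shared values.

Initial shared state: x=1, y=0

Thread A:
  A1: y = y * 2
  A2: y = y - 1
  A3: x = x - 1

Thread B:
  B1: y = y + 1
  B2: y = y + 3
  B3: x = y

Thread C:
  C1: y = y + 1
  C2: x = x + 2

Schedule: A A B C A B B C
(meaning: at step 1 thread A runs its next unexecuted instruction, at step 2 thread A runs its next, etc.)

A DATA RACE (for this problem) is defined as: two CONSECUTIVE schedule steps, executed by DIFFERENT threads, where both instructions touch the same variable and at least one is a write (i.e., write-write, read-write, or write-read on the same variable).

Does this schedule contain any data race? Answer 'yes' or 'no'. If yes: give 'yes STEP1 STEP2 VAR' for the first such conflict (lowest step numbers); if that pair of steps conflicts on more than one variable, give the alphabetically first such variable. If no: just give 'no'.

Answer: yes 2 3 y

Derivation:
Steps 1,2: same thread (A). No race.
Steps 2,3: A(y = y - 1) vs B(y = y + 1). RACE on y (W-W).
Steps 3,4: B(y = y + 1) vs C(y = y + 1). RACE on y (W-W).
Steps 4,5: C(r=y,w=y) vs A(r=x,w=x). No conflict.
Steps 5,6: A(r=x,w=x) vs B(r=y,w=y). No conflict.
Steps 6,7: same thread (B). No race.
Steps 7,8: B(x = y) vs C(x = x + 2). RACE on x (W-W).
First conflict at steps 2,3.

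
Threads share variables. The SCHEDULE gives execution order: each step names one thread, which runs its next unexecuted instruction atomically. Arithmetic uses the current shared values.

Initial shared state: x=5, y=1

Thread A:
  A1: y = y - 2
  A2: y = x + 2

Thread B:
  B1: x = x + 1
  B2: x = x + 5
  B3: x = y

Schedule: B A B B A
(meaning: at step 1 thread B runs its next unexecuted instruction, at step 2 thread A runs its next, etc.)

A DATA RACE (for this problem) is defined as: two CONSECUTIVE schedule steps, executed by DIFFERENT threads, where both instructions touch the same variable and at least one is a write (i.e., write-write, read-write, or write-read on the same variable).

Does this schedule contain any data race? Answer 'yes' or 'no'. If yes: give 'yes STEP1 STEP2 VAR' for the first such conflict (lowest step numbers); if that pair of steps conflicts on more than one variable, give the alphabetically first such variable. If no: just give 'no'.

Steps 1,2: B(r=x,w=x) vs A(r=y,w=y). No conflict.
Steps 2,3: A(r=y,w=y) vs B(r=x,w=x). No conflict.
Steps 3,4: same thread (B). No race.
Steps 4,5: B(x = y) vs A(y = x + 2). RACE on x (W-R), y (R-W). Multiple vars; alphabetically first is x.
First conflict at steps 4,5.

Answer: yes 4 5 x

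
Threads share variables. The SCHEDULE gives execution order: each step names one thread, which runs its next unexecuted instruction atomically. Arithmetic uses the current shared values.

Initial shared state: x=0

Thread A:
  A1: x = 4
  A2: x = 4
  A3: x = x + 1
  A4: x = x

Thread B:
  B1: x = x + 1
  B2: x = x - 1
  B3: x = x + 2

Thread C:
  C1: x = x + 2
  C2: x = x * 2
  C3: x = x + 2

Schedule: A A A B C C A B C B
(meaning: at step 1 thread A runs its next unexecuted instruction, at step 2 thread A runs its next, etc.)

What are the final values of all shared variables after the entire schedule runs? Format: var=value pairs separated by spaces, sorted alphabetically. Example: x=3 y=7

Answer: x=19

Derivation:
Step 1: thread A executes A1 (x = 4). Shared: x=4. PCs: A@1 B@0 C@0
Step 2: thread A executes A2 (x = 4). Shared: x=4. PCs: A@2 B@0 C@0
Step 3: thread A executes A3 (x = x + 1). Shared: x=5. PCs: A@3 B@0 C@0
Step 4: thread B executes B1 (x = x + 1). Shared: x=6. PCs: A@3 B@1 C@0
Step 5: thread C executes C1 (x = x + 2). Shared: x=8. PCs: A@3 B@1 C@1
Step 6: thread C executes C2 (x = x * 2). Shared: x=16. PCs: A@3 B@1 C@2
Step 7: thread A executes A4 (x = x). Shared: x=16. PCs: A@4 B@1 C@2
Step 8: thread B executes B2 (x = x - 1). Shared: x=15. PCs: A@4 B@2 C@2
Step 9: thread C executes C3 (x = x + 2). Shared: x=17. PCs: A@4 B@2 C@3
Step 10: thread B executes B3 (x = x + 2). Shared: x=19. PCs: A@4 B@3 C@3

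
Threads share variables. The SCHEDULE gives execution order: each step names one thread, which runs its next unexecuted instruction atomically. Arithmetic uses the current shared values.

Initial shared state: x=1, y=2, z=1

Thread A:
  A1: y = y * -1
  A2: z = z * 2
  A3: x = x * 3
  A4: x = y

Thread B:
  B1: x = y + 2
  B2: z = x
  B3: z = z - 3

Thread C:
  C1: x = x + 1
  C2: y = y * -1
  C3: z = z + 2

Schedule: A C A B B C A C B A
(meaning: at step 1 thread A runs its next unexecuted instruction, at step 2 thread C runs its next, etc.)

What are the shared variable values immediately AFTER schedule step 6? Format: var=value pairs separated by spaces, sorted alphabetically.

Step 1: thread A executes A1 (y = y * -1). Shared: x=1 y=-2 z=1. PCs: A@1 B@0 C@0
Step 2: thread C executes C1 (x = x + 1). Shared: x=2 y=-2 z=1. PCs: A@1 B@0 C@1
Step 3: thread A executes A2 (z = z * 2). Shared: x=2 y=-2 z=2. PCs: A@2 B@0 C@1
Step 4: thread B executes B1 (x = y + 2). Shared: x=0 y=-2 z=2. PCs: A@2 B@1 C@1
Step 5: thread B executes B2 (z = x). Shared: x=0 y=-2 z=0. PCs: A@2 B@2 C@1
Step 6: thread C executes C2 (y = y * -1). Shared: x=0 y=2 z=0. PCs: A@2 B@2 C@2

Answer: x=0 y=2 z=0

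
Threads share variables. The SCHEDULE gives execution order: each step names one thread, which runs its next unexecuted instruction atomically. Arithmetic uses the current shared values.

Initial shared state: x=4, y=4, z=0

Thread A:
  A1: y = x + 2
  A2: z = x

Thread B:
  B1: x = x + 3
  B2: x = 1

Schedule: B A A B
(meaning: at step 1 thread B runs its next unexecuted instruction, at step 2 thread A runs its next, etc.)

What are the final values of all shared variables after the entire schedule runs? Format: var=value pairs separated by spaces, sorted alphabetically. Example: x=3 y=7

Step 1: thread B executes B1 (x = x + 3). Shared: x=7 y=4 z=0. PCs: A@0 B@1
Step 2: thread A executes A1 (y = x + 2). Shared: x=7 y=9 z=0. PCs: A@1 B@1
Step 3: thread A executes A2 (z = x). Shared: x=7 y=9 z=7. PCs: A@2 B@1
Step 4: thread B executes B2 (x = 1). Shared: x=1 y=9 z=7. PCs: A@2 B@2

Answer: x=1 y=9 z=7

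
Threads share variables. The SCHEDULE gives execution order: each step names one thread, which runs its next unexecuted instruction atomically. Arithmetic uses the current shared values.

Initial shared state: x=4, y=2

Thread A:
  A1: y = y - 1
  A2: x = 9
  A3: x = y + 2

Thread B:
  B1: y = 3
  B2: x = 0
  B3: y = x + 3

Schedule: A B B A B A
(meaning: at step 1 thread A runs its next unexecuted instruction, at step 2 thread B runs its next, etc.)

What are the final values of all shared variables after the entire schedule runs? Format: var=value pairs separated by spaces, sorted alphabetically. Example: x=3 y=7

Answer: x=14 y=12

Derivation:
Step 1: thread A executes A1 (y = y - 1). Shared: x=4 y=1. PCs: A@1 B@0
Step 2: thread B executes B1 (y = 3). Shared: x=4 y=3. PCs: A@1 B@1
Step 3: thread B executes B2 (x = 0). Shared: x=0 y=3. PCs: A@1 B@2
Step 4: thread A executes A2 (x = 9). Shared: x=9 y=3. PCs: A@2 B@2
Step 5: thread B executes B3 (y = x + 3). Shared: x=9 y=12. PCs: A@2 B@3
Step 6: thread A executes A3 (x = y + 2). Shared: x=14 y=12. PCs: A@3 B@3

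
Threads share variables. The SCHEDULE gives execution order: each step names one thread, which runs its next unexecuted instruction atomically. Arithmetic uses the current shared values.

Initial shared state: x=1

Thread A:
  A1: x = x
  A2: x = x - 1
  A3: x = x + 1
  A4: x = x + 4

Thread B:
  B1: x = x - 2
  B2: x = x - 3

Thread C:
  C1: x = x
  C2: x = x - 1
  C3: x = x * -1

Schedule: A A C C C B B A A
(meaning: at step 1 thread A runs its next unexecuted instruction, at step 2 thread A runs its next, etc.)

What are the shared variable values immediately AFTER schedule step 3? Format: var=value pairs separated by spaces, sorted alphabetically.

Answer: x=0

Derivation:
Step 1: thread A executes A1 (x = x). Shared: x=1. PCs: A@1 B@0 C@0
Step 2: thread A executes A2 (x = x - 1). Shared: x=0. PCs: A@2 B@0 C@0
Step 3: thread C executes C1 (x = x). Shared: x=0. PCs: A@2 B@0 C@1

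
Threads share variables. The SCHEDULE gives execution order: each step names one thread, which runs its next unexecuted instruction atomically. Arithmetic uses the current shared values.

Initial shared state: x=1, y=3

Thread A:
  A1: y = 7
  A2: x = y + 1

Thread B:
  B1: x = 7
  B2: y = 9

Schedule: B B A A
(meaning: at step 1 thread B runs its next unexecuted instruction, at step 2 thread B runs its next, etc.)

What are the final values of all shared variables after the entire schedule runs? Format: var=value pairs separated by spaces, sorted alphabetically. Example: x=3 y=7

Step 1: thread B executes B1 (x = 7). Shared: x=7 y=3. PCs: A@0 B@1
Step 2: thread B executes B2 (y = 9). Shared: x=7 y=9. PCs: A@0 B@2
Step 3: thread A executes A1 (y = 7). Shared: x=7 y=7. PCs: A@1 B@2
Step 4: thread A executes A2 (x = y + 1). Shared: x=8 y=7. PCs: A@2 B@2

Answer: x=8 y=7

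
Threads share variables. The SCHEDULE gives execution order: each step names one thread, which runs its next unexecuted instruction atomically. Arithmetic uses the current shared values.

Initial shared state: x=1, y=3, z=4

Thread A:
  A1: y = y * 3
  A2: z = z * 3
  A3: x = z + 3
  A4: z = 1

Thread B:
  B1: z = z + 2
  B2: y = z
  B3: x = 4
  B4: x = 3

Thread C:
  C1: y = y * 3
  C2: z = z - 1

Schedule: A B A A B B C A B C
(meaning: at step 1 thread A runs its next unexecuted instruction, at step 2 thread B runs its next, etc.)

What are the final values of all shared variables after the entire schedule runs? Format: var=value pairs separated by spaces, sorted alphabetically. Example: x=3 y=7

Step 1: thread A executes A1 (y = y * 3). Shared: x=1 y=9 z=4. PCs: A@1 B@0 C@0
Step 2: thread B executes B1 (z = z + 2). Shared: x=1 y=9 z=6. PCs: A@1 B@1 C@0
Step 3: thread A executes A2 (z = z * 3). Shared: x=1 y=9 z=18. PCs: A@2 B@1 C@0
Step 4: thread A executes A3 (x = z + 3). Shared: x=21 y=9 z=18. PCs: A@3 B@1 C@0
Step 5: thread B executes B2 (y = z). Shared: x=21 y=18 z=18. PCs: A@3 B@2 C@0
Step 6: thread B executes B3 (x = 4). Shared: x=4 y=18 z=18. PCs: A@3 B@3 C@0
Step 7: thread C executes C1 (y = y * 3). Shared: x=4 y=54 z=18. PCs: A@3 B@3 C@1
Step 8: thread A executes A4 (z = 1). Shared: x=4 y=54 z=1. PCs: A@4 B@3 C@1
Step 9: thread B executes B4 (x = 3). Shared: x=3 y=54 z=1. PCs: A@4 B@4 C@1
Step 10: thread C executes C2 (z = z - 1). Shared: x=3 y=54 z=0. PCs: A@4 B@4 C@2

Answer: x=3 y=54 z=0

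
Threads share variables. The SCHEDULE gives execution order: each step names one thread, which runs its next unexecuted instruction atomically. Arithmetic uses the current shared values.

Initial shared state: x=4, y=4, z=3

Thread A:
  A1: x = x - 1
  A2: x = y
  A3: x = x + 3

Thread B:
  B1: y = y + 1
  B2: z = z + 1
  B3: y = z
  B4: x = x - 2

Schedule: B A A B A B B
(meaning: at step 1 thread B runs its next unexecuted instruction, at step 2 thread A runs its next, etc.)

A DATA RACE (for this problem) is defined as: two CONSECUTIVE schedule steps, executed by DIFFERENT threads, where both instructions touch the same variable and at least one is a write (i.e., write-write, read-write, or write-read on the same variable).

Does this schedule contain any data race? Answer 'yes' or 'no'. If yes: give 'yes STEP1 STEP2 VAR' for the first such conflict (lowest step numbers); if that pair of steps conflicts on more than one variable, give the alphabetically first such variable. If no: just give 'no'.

Steps 1,2: B(r=y,w=y) vs A(r=x,w=x). No conflict.
Steps 2,3: same thread (A). No race.
Steps 3,4: A(r=y,w=x) vs B(r=z,w=z). No conflict.
Steps 4,5: B(r=z,w=z) vs A(r=x,w=x). No conflict.
Steps 5,6: A(r=x,w=x) vs B(r=z,w=y). No conflict.
Steps 6,7: same thread (B). No race.

Answer: no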